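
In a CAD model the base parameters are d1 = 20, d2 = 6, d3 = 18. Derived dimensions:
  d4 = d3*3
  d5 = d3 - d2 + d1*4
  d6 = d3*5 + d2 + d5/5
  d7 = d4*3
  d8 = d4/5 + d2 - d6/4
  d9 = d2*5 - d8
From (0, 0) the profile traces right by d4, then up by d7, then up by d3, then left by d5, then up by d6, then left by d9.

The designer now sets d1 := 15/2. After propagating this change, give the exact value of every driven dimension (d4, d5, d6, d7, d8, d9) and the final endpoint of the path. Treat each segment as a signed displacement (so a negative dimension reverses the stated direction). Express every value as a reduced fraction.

Apply edit: d1 := 15/2
  d4 = d3*3 = 54
  d5 = d3 - d2 + d1*4 = 42
  d6 = d3*5 + d2 + d5/5 = 522/5
  d7 = d4*3 = 162
  d8 = d4/5 + d2 - d6/4 = -93/10
  d9 = d2*5 - d8 = 393/10
Walk from origin (0, 0):
  seg 1: right by d4 = 54 → (54, 0)
  seg 2: up by d7 = 162 → (54, 162)
  seg 3: up by d3 = 18 → (54, 180)
  seg 4: left by d5 = 42 → (12, 180)
  seg 5: up by d6 = 522/5 → (12, 1422/5)
  seg 6: left by d9 = 393/10 → (-273/10, 1422/5)

d4 = 54
d5 = 42
d6 = 522/5
d7 = 162
d8 = -93/10
d9 = 393/10
endpoint = (-273/10, 1422/5)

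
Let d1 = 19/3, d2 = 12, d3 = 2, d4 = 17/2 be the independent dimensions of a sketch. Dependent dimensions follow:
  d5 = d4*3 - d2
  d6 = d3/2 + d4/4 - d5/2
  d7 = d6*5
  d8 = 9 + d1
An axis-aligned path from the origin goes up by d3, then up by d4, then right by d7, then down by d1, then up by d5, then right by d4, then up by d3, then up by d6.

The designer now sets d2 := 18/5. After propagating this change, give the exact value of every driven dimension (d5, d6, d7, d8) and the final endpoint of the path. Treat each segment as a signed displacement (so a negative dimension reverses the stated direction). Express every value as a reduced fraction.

Apply edit: d2 := 18/5
  d5 = d4*3 - d2 = 219/10
  d6 = d3/2 + d4/4 - d5/2 = -313/40
  d7 = d6*5 = -313/8
  d8 = 9 + d1 = 46/3
Walk from origin (0, 0):
  seg 1: up by d3 = 2 → (0, 2)
  seg 2: up by d4 = 17/2 → (0, 21/2)
  seg 3: right by d7 = -313/8 → (-313/8, 21/2)
  seg 4: down by d1 = 19/3 → (-313/8, 25/6)
  seg 5: up by d5 = 219/10 → (-313/8, 391/15)
  seg 6: right by d4 = 17/2 → (-245/8, 391/15)
  seg 7: up by d3 = 2 → (-245/8, 421/15)
  seg 8: up by d6 = -313/40 → (-245/8, 2429/120)

d5 = 219/10
d6 = -313/40
d7 = -313/8
d8 = 46/3
endpoint = (-245/8, 2429/120)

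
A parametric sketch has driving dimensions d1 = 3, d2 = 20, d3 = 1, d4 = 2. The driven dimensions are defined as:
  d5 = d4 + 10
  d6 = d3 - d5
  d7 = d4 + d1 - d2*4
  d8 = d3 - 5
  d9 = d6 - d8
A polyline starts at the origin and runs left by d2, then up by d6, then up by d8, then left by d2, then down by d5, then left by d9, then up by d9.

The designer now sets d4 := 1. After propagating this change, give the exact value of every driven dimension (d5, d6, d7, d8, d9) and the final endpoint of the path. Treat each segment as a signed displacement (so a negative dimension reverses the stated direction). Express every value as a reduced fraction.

Apply edit: d4 := 1
  d5 = d4 + 10 = 11
  d6 = d3 - d5 = -10
  d7 = d4 + d1 - d2*4 = -76
  d8 = d3 - 5 = -4
  d9 = d6 - d8 = -6
Walk from origin (0, 0):
  seg 1: left by d2 = 20 → (-20, 0)
  seg 2: up by d6 = -10 → (-20, -10)
  seg 3: up by d8 = -4 → (-20, -14)
  seg 4: left by d2 = 20 → (-40, -14)
  seg 5: down by d5 = 11 → (-40, -25)
  seg 6: left by d9 = -6 → (-34, -25)
  seg 7: up by d9 = -6 → (-34, -31)

d5 = 11
d6 = -10
d7 = -76
d8 = -4
d9 = -6
endpoint = (-34, -31)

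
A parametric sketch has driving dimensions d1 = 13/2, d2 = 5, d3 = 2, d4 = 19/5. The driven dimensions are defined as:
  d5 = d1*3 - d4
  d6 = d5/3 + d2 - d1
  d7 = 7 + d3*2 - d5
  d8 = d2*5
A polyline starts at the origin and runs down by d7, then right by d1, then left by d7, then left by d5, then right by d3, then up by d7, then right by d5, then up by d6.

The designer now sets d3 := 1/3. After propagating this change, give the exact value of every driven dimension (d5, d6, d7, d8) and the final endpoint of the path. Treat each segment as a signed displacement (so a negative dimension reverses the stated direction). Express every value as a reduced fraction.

d5 = 157/10
d6 = 56/15
d7 = -241/30
d8 = 25
endpoint = (223/15, 56/15)

Apply edit: d3 := 1/3
  d5 = d1*3 - d4 = 157/10
  d6 = d5/3 + d2 - d1 = 56/15
  d7 = 7 + d3*2 - d5 = -241/30
  d8 = d2*5 = 25
Walk from origin (0, 0):
  seg 1: down by d7 = -241/30 → (0, 241/30)
  seg 2: right by d1 = 13/2 → (13/2, 241/30)
  seg 3: left by d7 = -241/30 → (218/15, 241/30)
  seg 4: left by d5 = 157/10 → (-7/6, 241/30)
  seg 5: right by d3 = 1/3 → (-5/6, 241/30)
  seg 6: up by d7 = -241/30 → (-5/6, 0)
  seg 7: right by d5 = 157/10 → (223/15, 0)
  seg 8: up by d6 = 56/15 → (223/15, 56/15)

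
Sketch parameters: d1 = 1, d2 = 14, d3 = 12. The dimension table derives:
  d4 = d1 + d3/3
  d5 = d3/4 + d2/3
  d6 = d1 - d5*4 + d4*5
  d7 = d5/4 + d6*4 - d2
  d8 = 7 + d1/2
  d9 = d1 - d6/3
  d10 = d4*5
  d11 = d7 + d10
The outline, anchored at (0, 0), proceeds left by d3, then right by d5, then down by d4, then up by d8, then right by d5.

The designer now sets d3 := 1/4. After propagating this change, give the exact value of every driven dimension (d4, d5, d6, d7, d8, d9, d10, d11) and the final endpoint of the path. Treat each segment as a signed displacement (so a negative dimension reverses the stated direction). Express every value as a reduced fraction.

d4 = 13/12
d5 = 227/48
d6 = -25/2
d7 = -12061/192
d8 = 15/2
d9 = 31/6
d10 = 65/12
d11 = -11021/192
endpoint = (221/24, 77/12)

Apply edit: d3 := 1/4
  d4 = d1 + d3/3 = 13/12
  d5 = d3/4 + d2/3 = 227/48
  d6 = d1 - d5*4 + d4*5 = -25/2
  d7 = d5/4 + d6*4 - d2 = -12061/192
  d8 = 7 + d1/2 = 15/2
  d9 = d1 - d6/3 = 31/6
  d10 = d4*5 = 65/12
  d11 = d7 + d10 = -11021/192
Walk from origin (0, 0):
  seg 1: left by d3 = 1/4 → (-1/4, 0)
  seg 2: right by d5 = 227/48 → (215/48, 0)
  seg 3: down by d4 = 13/12 → (215/48, -13/12)
  seg 4: up by d8 = 15/2 → (215/48, 77/12)
  seg 5: right by d5 = 227/48 → (221/24, 77/12)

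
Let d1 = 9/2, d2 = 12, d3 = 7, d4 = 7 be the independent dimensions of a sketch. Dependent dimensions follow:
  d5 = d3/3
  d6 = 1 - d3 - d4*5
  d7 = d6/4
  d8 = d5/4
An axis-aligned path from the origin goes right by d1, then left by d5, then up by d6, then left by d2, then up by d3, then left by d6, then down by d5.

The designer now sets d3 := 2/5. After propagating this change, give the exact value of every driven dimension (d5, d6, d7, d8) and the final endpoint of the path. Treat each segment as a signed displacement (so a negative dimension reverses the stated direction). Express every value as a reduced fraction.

Apply edit: d3 := 2/5
  d5 = d3/3 = 2/15
  d6 = 1 - d3 - d4*5 = -172/5
  d7 = d6/4 = -43/5
  d8 = d5/4 = 1/30
Walk from origin (0, 0):
  seg 1: right by d1 = 9/2 → (9/2, 0)
  seg 2: left by d5 = 2/15 → (131/30, 0)
  seg 3: up by d6 = -172/5 → (131/30, -172/5)
  seg 4: left by d2 = 12 → (-229/30, -172/5)
  seg 5: up by d3 = 2/5 → (-229/30, -34)
  seg 6: left by d6 = -172/5 → (803/30, -34)
  seg 7: down by d5 = 2/15 → (803/30, -512/15)

d5 = 2/15
d6 = -172/5
d7 = -43/5
d8 = 1/30
endpoint = (803/30, -512/15)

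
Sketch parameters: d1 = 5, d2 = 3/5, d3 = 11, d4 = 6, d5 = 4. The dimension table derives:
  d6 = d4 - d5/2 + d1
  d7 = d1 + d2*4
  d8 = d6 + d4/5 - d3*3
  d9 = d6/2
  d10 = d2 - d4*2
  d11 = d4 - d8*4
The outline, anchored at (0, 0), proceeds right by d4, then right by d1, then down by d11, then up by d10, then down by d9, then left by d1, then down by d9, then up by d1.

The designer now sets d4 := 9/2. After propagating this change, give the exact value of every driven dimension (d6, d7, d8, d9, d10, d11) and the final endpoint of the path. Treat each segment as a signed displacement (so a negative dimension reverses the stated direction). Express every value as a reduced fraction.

Apply edit: d4 := 9/2
  d6 = d4 - d5/2 + d1 = 15/2
  d7 = d1 + d2*4 = 37/5
  d8 = d6 + d4/5 - d3*3 = -123/5
  d9 = d6/2 = 15/4
  d10 = d2 - d4*2 = -42/5
  d11 = d4 - d8*4 = 1029/10
Walk from origin (0, 0):
  seg 1: right by d4 = 9/2 → (9/2, 0)
  seg 2: right by d1 = 5 → (19/2, 0)
  seg 3: down by d11 = 1029/10 → (19/2, -1029/10)
  seg 4: up by d10 = -42/5 → (19/2, -1113/10)
  seg 5: down by d9 = 15/4 → (19/2, -2301/20)
  seg 6: left by d1 = 5 → (9/2, -2301/20)
  seg 7: down by d9 = 15/4 → (9/2, -594/5)
  seg 8: up by d1 = 5 → (9/2, -569/5)

d6 = 15/2
d7 = 37/5
d8 = -123/5
d9 = 15/4
d10 = -42/5
d11 = 1029/10
endpoint = (9/2, -569/5)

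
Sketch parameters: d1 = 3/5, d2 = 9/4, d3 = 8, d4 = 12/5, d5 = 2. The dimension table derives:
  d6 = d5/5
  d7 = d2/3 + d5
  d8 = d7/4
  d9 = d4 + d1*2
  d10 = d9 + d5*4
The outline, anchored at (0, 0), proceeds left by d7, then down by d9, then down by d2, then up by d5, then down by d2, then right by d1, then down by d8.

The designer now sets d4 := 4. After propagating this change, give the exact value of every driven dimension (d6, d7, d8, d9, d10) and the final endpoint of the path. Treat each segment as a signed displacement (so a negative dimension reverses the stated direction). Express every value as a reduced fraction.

Apply edit: d4 := 4
  d6 = d5/5 = 2/5
  d7 = d2/3 + d5 = 11/4
  d8 = d7/4 = 11/16
  d9 = d4 + d1*2 = 26/5
  d10 = d9 + d5*4 = 66/5
Walk from origin (0, 0):
  seg 1: left by d7 = 11/4 → (-11/4, 0)
  seg 2: down by d9 = 26/5 → (-11/4, -26/5)
  seg 3: down by d2 = 9/4 → (-11/4, -149/20)
  seg 4: up by d5 = 2 → (-11/4, -109/20)
  seg 5: down by d2 = 9/4 → (-11/4, -77/10)
  seg 6: right by d1 = 3/5 → (-43/20, -77/10)
  seg 7: down by d8 = 11/16 → (-43/20, -671/80)

d6 = 2/5
d7 = 11/4
d8 = 11/16
d9 = 26/5
d10 = 66/5
endpoint = (-43/20, -671/80)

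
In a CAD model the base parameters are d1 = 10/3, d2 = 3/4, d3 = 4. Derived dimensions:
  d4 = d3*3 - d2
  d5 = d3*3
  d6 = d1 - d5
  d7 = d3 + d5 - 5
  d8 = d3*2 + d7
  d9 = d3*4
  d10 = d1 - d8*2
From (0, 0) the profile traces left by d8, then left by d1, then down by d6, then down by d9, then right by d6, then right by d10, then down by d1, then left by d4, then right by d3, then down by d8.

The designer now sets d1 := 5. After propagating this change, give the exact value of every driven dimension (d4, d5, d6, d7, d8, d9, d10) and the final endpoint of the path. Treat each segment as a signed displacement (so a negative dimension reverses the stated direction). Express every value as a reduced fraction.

Apply edit: d1 := 5
  d4 = d3*3 - d2 = 45/4
  d5 = d3*3 = 12
  d6 = d1 - d5 = -7
  d7 = d3 + d5 - 5 = 11
  d8 = d3*2 + d7 = 19
  d9 = d3*4 = 16
  d10 = d1 - d8*2 = -33
Walk from origin (0, 0):
  seg 1: left by d8 = 19 → (-19, 0)
  seg 2: left by d1 = 5 → (-24, 0)
  seg 3: down by d6 = -7 → (-24, 7)
  seg 4: down by d9 = 16 → (-24, -9)
  seg 5: right by d6 = -7 → (-31, -9)
  seg 6: right by d10 = -33 → (-64, -9)
  seg 7: down by d1 = 5 → (-64, -14)
  seg 8: left by d4 = 45/4 → (-301/4, -14)
  seg 9: right by d3 = 4 → (-285/4, -14)
  seg 10: down by d8 = 19 → (-285/4, -33)

d4 = 45/4
d5 = 12
d6 = -7
d7 = 11
d8 = 19
d9 = 16
d10 = -33
endpoint = (-285/4, -33)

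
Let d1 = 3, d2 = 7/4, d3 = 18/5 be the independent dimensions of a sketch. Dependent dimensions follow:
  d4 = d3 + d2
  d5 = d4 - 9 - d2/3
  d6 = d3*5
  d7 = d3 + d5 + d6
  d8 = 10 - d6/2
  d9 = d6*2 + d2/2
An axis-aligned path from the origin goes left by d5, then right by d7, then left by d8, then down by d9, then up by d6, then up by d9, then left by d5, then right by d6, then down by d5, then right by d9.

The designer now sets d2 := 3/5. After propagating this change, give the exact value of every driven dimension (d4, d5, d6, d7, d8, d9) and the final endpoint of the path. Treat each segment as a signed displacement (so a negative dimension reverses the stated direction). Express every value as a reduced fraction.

d4 = 21/5
d5 = -5
d6 = 18
d7 = 83/5
d8 = 1
d9 = 363/10
endpoint = (799/10, 23)

Apply edit: d2 := 3/5
  d4 = d3 + d2 = 21/5
  d5 = d4 - 9 - d2/3 = -5
  d6 = d3*5 = 18
  d7 = d3 + d5 + d6 = 83/5
  d8 = 10 - d6/2 = 1
  d9 = d6*2 + d2/2 = 363/10
Walk from origin (0, 0):
  seg 1: left by d5 = -5 → (5, 0)
  seg 2: right by d7 = 83/5 → (108/5, 0)
  seg 3: left by d8 = 1 → (103/5, 0)
  seg 4: down by d9 = 363/10 → (103/5, -363/10)
  seg 5: up by d6 = 18 → (103/5, -183/10)
  seg 6: up by d9 = 363/10 → (103/5, 18)
  seg 7: left by d5 = -5 → (128/5, 18)
  seg 8: right by d6 = 18 → (218/5, 18)
  seg 9: down by d5 = -5 → (218/5, 23)
  seg 10: right by d9 = 363/10 → (799/10, 23)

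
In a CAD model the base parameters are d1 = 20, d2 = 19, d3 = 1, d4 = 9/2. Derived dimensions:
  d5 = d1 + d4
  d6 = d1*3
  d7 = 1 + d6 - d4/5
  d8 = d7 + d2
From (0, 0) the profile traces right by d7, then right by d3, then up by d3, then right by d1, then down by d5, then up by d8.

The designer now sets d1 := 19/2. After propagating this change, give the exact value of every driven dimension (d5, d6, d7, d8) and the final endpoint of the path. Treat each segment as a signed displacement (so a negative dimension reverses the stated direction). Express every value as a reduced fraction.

Apply edit: d1 := 19/2
  d5 = d1 + d4 = 14
  d6 = d1*3 = 57/2
  d7 = 1 + d6 - d4/5 = 143/5
  d8 = d7 + d2 = 238/5
Walk from origin (0, 0):
  seg 1: right by d7 = 143/5 → (143/5, 0)
  seg 2: right by d3 = 1 → (148/5, 0)
  seg 3: up by d3 = 1 → (148/5, 1)
  seg 4: right by d1 = 19/2 → (391/10, 1)
  seg 5: down by d5 = 14 → (391/10, -13)
  seg 6: up by d8 = 238/5 → (391/10, 173/5)

d5 = 14
d6 = 57/2
d7 = 143/5
d8 = 238/5
endpoint = (391/10, 173/5)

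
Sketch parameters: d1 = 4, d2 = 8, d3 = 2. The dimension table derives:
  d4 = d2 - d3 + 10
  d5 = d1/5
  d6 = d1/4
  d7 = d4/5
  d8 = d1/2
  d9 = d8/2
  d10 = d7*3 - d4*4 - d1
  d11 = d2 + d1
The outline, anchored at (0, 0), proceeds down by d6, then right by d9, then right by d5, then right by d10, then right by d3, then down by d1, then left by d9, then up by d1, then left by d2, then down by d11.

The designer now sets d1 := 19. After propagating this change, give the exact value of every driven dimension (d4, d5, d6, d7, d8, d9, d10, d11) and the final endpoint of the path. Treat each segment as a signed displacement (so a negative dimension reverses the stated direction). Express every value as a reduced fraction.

Apply edit: d1 := 19
  d4 = d2 - d3 + 10 = 16
  d5 = d1/5 = 19/5
  d6 = d1/4 = 19/4
  d7 = d4/5 = 16/5
  d8 = d1/2 = 19/2
  d9 = d8/2 = 19/4
  d10 = d7*3 - d4*4 - d1 = -367/5
  d11 = d2 + d1 = 27
Walk from origin (0, 0):
  seg 1: down by d6 = 19/4 → (0, -19/4)
  seg 2: right by d9 = 19/4 → (19/4, -19/4)
  seg 3: right by d5 = 19/5 → (171/20, -19/4)
  seg 4: right by d10 = -367/5 → (-1297/20, -19/4)
  seg 5: right by d3 = 2 → (-1257/20, -19/4)
  seg 6: down by d1 = 19 → (-1257/20, -95/4)
  seg 7: left by d9 = 19/4 → (-338/5, -95/4)
  seg 8: up by d1 = 19 → (-338/5, -19/4)
  seg 9: left by d2 = 8 → (-378/5, -19/4)
  seg 10: down by d11 = 27 → (-378/5, -127/4)

d4 = 16
d5 = 19/5
d6 = 19/4
d7 = 16/5
d8 = 19/2
d9 = 19/4
d10 = -367/5
d11 = 27
endpoint = (-378/5, -127/4)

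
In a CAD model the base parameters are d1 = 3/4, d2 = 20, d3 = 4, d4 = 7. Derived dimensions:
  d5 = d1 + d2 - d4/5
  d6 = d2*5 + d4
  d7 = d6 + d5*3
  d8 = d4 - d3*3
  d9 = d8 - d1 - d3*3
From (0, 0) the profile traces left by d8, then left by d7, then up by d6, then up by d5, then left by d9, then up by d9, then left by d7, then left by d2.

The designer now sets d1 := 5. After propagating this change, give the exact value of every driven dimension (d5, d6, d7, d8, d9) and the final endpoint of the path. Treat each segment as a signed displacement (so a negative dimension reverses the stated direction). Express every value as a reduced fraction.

d5 = 118/5
d6 = 107
d7 = 889/5
d8 = -5
d9 = -22
endpoint = (-1743/5, 543/5)

Apply edit: d1 := 5
  d5 = d1 + d2 - d4/5 = 118/5
  d6 = d2*5 + d4 = 107
  d7 = d6 + d5*3 = 889/5
  d8 = d4 - d3*3 = -5
  d9 = d8 - d1 - d3*3 = -22
Walk from origin (0, 0):
  seg 1: left by d8 = -5 → (5, 0)
  seg 2: left by d7 = 889/5 → (-864/5, 0)
  seg 3: up by d6 = 107 → (-864/5, 107)
  seg 4: up by d5 = 118/5 → (-864/5, 653/5)
  seg 5: left by d9 = -22 → (-754/5, 653/5)
  seg 6: up by d9 = -22 → (-754/5, 543/5)
  seg 7: left by d7 = 889/5 → (-1643/5, 543/5)
  seg 8: left by d2 = 20 → (-1743/5, 543/5)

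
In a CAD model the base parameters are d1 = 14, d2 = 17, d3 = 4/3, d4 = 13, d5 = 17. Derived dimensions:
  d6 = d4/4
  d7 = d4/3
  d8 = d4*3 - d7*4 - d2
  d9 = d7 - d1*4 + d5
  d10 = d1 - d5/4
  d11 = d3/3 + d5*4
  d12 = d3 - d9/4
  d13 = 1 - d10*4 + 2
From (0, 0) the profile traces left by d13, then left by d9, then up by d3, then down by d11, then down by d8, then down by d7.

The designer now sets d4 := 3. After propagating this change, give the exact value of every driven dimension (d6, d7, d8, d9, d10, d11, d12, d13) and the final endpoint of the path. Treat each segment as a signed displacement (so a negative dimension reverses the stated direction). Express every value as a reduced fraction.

Apply edit: d4 := 3
  d6 = d4/4 = 3/4
  d7 = d4/3 = 1
  d8 = d4*3 - d7*4 - d2 = -12
  d9 = d7 - d1*4 + d5 = -38
  d10 = d1 - d5/4 = 39/4
  d11 = d3/3 + d5*4 = 616/9
  d12 = d3 - d9/4 = 65/6
  d13 = 1 - d10*4 + 2 = -36
Walk from origin (0, 0):
  seg 1: left by d13 = -36 → (36, 0)
  seg 2: left by d9 = -38 → (74, 0)
  seg 3: up by d3 = 4/3 → (74, 4/3)
  seg 4: down by d11 = 616/9 → (74, -604/9)
  seg 5: down by d8 = -12 → (74, -496/9)
  seg 6: down by d7 = 1 → (74, -505/9)

d6 = 3/4
d7 = 1
d8 = -12
d9 = -38
d10 = 39/4
d11 = 616/9
d12 = 65/6
d13 = -36
endpoint = (74, -505/9)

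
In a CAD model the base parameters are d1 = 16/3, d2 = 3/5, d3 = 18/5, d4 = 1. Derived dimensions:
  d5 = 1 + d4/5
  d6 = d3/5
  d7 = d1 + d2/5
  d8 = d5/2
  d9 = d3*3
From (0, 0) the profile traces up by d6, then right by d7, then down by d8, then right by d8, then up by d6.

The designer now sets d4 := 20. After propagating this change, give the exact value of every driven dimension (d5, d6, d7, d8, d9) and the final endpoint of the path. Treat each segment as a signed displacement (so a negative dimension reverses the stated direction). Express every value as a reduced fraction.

Apply edit: d4 := 20
  d5 = 1 + d4/5 = 5
  d6 = d3/5 = 18/25
  d7 = d1 + d2/5 = 409/75
  d8 = d5/2 = 5/2
  d9 = d3*3 = 54/5
Walk from origin (0, 0):
  seg 1: up by d6 = 18/25 → (0, 18/25)
  seg 2: right by d7 = 409/75 → (409/75, 18/25)
  seg 3: down by d8 = 5/2 → (409/75, -89/50)
  seg 4: right by d8 = 5/2 → (1193/150, -89/50)
  seg 5: up by d6 = 18/25 → (1193/150, -53/50)

d5 = 5
d6 = 18/25
d7 = 409/75
d8 = 5/2
d9 = 54/5
endpoint = (1193/150, -53/50)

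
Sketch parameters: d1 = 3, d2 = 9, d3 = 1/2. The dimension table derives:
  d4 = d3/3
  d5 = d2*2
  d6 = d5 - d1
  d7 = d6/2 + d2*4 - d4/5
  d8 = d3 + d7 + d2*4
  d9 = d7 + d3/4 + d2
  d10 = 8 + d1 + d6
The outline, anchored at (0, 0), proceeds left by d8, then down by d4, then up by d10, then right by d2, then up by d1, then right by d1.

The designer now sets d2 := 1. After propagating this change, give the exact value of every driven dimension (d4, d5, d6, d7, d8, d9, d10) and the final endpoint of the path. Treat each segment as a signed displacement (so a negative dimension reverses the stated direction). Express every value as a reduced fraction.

d4 = 1/6
d5 = 2
d6 = -1
d7 = 52/15
d8 = 239/30
d9 = 551/120
d10 = 10
endpoint = (-119/30, 77/6)

Apply edit: d2 := 1
  d4 = d3/3 = 1/6
  d5 = d2*2 = 2
  d6 = d5 - d1 = -1
  d7 = d6/2 + d2*4 - d4/5 = 52/15
  d8 = d3 + d7 + d2*4 = 239/30
  d9 = d7 + d3/4 + d2 = 551/120
  d10 = 8 + d1 + d6 = 10
Walk from origin (0, 0):
  seg 1: left by d8 = 239/30 → (-239/30, 0)
  seg 2: down by d4 = 1/6 → (-239/30, -1/6)
  seg 3: up by d10 = 10 → (-239/30, 59/6)
  seg 4: right by d2 = 1 → (-209/30, 59/6)
  seg 5: up by d1 = 3 → (-209/30, 77/6)
  seg 6: right by d1 = 3 → (-119/30, 77/6)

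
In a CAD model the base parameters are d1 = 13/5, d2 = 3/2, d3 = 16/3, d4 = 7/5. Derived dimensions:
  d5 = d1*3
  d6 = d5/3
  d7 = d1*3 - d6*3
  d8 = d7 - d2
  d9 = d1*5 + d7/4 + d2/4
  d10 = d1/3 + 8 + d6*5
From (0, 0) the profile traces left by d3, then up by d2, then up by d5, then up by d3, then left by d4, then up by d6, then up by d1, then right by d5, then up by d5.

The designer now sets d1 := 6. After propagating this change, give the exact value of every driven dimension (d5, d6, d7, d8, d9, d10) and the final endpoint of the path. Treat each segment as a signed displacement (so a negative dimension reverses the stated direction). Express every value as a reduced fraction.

Apply edit: d1 := 6
  d5 = d1*3 = 18
  d6 = d5/3 = 6
  d7 = d1*3 - d6*3 = 0
  d8 = d7 - d2 = -3/2
  d9 = d1*5 + d7/4 + d2/4 = 243/8
  d10 = d1/3 + 8 + d6*5 = 40
Walk from origin (0, 0):
  seg 1: left by d3 = 16/3 → (-16/3, 0)
  seg 2: up by d2 = 3/2 → (-16/3, 3/2)
  seg 3: up by d5 = 18 → (-16/3, 39/2)
  seg 4: up by d3 = 16/3 → (-16/3, 149/6)
  seg 5: left by d4 = 7/5 → (-101/15, 149/6)
  seg 6: up by d6 = 6 → (-101/15, 185/6)
  seg 7: up by d1 = 6 → (-101/15, 221/6)
  seg 8: right by d5 = 18 → (169/15, 221/6)
  seg 9: up by d5 = 18 → (169/15, 329/6)

d5 = 18
d6 = 6
d7 = 0
d8 = -3/2
d9 = 243/8
d10 = 40
endpoint = (169/15, 329/6)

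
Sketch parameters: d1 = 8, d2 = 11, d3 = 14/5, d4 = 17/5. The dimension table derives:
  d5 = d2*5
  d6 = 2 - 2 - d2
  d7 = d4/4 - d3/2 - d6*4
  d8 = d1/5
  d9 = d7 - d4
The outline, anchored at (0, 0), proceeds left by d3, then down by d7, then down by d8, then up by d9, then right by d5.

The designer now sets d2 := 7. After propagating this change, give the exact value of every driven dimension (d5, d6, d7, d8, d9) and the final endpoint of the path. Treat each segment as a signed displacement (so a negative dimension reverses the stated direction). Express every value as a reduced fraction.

d5 = 35
d6 = -7
d7 = 549/20
d8 = 8/5
d9 = 481/20
endpoint = (161/5, -5)

Apply edit: d2 := 7
  d5 = d2*5 = 35
  d6 = 2 - 2 - d2 = -7
  d7 = d4/4 - d3/2 - d6*4 = 549/20
  d8 = d1/5 = 8/5
  d9 = d7 - d4 = 481/20
Walk from origin (0, 0):
  seg 1: left by d3 = 14/5 → (-14/5, 0)
  seg 2: down by d7 = 549/20 → (-14/5, -549/20)
  seg 3: down by d8 = 8/5 → (-14/5, -581/20)
  seg 4: up by d9 = 481/20 → (-14/5, -5)
  seg 5: right by d5 = 35 → (161/5, -5)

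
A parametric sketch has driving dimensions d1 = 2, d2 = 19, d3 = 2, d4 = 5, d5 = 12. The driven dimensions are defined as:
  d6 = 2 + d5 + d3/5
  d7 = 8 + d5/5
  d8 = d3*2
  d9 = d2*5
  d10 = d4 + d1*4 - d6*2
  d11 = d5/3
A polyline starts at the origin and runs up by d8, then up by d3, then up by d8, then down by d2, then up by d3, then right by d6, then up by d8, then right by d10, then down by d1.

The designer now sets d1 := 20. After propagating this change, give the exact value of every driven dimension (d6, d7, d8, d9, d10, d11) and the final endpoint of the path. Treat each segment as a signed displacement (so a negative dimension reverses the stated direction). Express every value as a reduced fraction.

d6 = 72/5
d7 = 52/5
d8 = 4
d9 = 95
d10 = 281/5
d11 = 4
endpoint = (353/5, -23)

Apply edit: d1 := 20
  d6 = 2 + d5 + d3/5 = 72/5
  d7 = 8 + d5/5 = 52/5
  d8 = d3*2 = 4
  d9 = d2*5 = 95
  d10 = d4 + d1*4 - d6*2 = 281/5
  d11 = d5/3 = 4
Walk from origin (0, 0):
  seg 1: up by d8 = 4 → (0, 4)
  seg 2: up by d3 = 2 → (0, 6)
  seg 3: up by d8 = 4 → (0, 10)
  seg 4: down by d2 = 19 → (0, -9)
  seg 5: up by d3 = 2 → (0, -7)
  seg 6: right by d6 = 72/5 → (72/5, -7)
  seg 7: up by d8 = 4 → (72/5, -3)
  seg 8: right by d10 = 281/5 → (353/5, -3)
  seg 9: down by d1 = 20 → (353/5, -23)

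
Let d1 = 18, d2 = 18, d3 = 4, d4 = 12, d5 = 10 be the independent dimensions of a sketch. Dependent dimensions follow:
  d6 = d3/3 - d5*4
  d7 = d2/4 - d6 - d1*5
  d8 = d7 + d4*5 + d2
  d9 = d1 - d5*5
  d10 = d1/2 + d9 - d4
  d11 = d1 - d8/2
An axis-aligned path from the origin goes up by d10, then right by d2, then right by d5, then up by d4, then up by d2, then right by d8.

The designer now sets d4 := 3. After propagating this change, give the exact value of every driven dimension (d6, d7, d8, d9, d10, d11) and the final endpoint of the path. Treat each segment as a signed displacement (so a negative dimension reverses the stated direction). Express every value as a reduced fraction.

d6 = -116/3
d7 = -281/6
d8 = -83/6
d9 = -32
d10 = -26
d11 = 299/12
endpoint = (85/6, -5)

Apply edit: d4 := 3
  d6 = d3/3 - d5*4 = -116/3
  d7 = d2/4 - d6 - d1*5 = -281/6
  d8 = d7 + d4*5 + d2 = -83/6
  d9 = d1 - d5*5 = -32
  d10 = d1/2 + d9 - d4 = -26
  d11 = d1 - d8/2 = 299/12
Walk from origin (0, 0):
  seg 1: up by d10 = -26 → (0, -26)
  seg 2: right by d2 = 18 → (18, -26)
  seg 3: right by d5 = 10 → (28, -26)
  seg 4: up by d4 = 3 → (28, -23)
  seg 5: up by d2 = 18 → (28, -5)
  seg 6: right by d8 = -83/6 → (85/6, -5)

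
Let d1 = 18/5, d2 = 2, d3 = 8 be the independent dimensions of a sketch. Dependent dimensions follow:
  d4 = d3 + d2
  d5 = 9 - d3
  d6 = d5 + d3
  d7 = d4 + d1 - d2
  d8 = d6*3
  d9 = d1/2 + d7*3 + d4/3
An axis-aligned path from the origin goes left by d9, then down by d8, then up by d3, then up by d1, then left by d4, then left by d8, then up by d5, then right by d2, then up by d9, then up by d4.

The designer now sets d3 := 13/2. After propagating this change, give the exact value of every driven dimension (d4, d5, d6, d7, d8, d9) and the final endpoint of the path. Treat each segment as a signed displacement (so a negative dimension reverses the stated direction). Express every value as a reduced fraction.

Apply edit: d3 := 13/2
  d4 = d3 + d2 = 17/2
  d5 = 9 - d3 = 5/2
  d6 = d5 + d3 = 9
  d7 = d4 + d1 - d2 = 101/10
  d8 = d6*3 = 27
  d9 = d1/2 + d7*3 + d4/3 = 524/15
Walk from origin (0, 0):
  seg 1: left by d9 = 524/15 → (-524/15, 0)
  seg 2: down by d8 = 27 → (-524/15, -27)
  seg 3: up by d3 = 13/2 → (-524/15, -41/2)
  seg 4: up by d1 = 18/5 → (-524/15, -169/10)
  seg 5: left by d4 = 17/2 → (-1303/30, -169/10)
  seg 6: left by d8 = 27 → (-2113/30, -169/10)
  seg 7: up by d5 = 5/2 → (-2113/30, -72/5)
  seg 8: right by d2 = 2 → (-2053/30, -72/5)
  seg 9: up by d9 = 524/15 → (-2053/30, 308/15)
  seg 10: up by d4 = 17/2 → (-2053/30, 871/30)

d4 = 17/2
d5 = 5/2
d6 = 9
d7 = 101/10
d8 = 27
d9 = 524/15
endpoint = (-2053/30, 871/30)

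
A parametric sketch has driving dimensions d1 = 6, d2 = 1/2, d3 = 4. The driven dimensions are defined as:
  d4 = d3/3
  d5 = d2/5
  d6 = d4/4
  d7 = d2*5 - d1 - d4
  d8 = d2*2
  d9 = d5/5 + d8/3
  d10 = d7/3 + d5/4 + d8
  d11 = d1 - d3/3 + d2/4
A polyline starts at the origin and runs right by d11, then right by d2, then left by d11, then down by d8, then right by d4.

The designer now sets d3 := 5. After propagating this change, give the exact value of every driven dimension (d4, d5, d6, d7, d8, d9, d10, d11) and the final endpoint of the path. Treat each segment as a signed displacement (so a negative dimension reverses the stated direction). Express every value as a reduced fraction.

Apply edit: d3 := 5
  d4 = d3/3 = 5/3
  d5 = d2/5 = 1/10
  d6 = d4/4 = 5/12
  d7 = d2*5 - d1 - d4 = -31/6
  d8 = d2*2 = 1
  d9 = d5/5 + d8/3 = 53/150
  d10 = d7/3 + d5/4 + d8 = -251/360
  d11 = d1 - d3/3 + d2/4 = 107/24
Walk from origin (0, 0):
  seg 1: right by d11 = 107/24 → (107/24, 0)
  seg 2: right by d2 = 1/2 → (119/24, 0)
  seg 3: left by d11 = 107/24 → (1/2, 0)
  seg 4: down by d8 = 1 → (1/2, -1)
  seg 5: right by d4 = 5/3 → (13/6, -1)

d4 = 5/3
d5 = 1/10
d6 = 5/12
d7 = -31/6
d8 = 1
d9 = 53/150
d10 = -251/360
d11 = 107/24
endpoint = (13/6, -1)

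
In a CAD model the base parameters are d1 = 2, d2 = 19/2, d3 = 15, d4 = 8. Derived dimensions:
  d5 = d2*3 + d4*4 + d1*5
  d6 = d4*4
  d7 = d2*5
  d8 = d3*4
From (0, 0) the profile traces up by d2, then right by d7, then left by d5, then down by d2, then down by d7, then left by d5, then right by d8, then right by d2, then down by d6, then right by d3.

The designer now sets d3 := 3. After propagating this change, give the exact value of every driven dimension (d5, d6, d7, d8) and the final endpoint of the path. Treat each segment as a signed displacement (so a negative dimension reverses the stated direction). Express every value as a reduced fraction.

d5 = 141/2
d6 = 32
d7 = 95/2
d8 = 12
endpoint = (-69, -159/2)

Apply edit: d3 := 3
  d5 = d2*3 + d4*4 + d1*5 = 141/2
  d6 = d4*4 = 32
  d7 = d2*5 = 95/2
  d8 = d3*4 = 12
Walk from origin (0, 0):
  seg 1: up by d2 = 19/2 → (0, 19/2)
  seg 2: right by d7 = 95/2 → (95/2, 19/2)
  seg 3: left by d5 = 141/2 → (-23, 19/2)
  seg 4: down by d2 = 19/2 → (-23, 0)
  seg 5: down by d7 = 95/2 → (-23, -95/2)
  seg 6: left by d5 = 141/2 → (-187/2, -95/2)
  seg 7: right by d8 = 12 → (-163/2, -95/2)
  seg 8: right by d2 = 19/2 → (-72, -95/2)
  seg 9: down by d6 = 32 → (-72, -159/2)
  seg 10: right by d3 = 3 → (-69, -159/2)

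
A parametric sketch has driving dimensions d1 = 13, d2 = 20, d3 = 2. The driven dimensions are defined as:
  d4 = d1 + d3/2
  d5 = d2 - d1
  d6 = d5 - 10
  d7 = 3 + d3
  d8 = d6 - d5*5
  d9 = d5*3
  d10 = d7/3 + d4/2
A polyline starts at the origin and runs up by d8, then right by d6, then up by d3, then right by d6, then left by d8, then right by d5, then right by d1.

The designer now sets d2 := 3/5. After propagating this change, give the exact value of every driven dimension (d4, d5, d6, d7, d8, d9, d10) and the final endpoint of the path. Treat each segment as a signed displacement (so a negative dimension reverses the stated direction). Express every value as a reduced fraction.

d4 = 14
d5 = -62/5
d6 = -112/5
d7 = 5
d8 = 198/5
d9 = -186/5
d10 = 26/3
endpoint = (-419/5, 208/5)

Apply edit: d2 := 3/5
  d4 = d1 + d3/2 = 14
  d5 = d2 - d1 = -62/5
  d6 = d5 - 10 = -112/5
  d7 = 3 + d3 = 5
  d8 = d6 - d5*5 = 198/5
  d9 = d5*3 = -186/5
  d10 = d7/3 + d4/2 = 26/3
Walk from origin (0, 0):
  seg 1: up by d8 = 198/5 → (0, 198/5)
  seg 2: right by d6 = -112/5 → (-112/5, 198/5)
  seg 3: up by d3 = 2 → (-112/5, 208/5)
  seg 4: right by d6 = -112/5 → (-224/5, 208/5)
  seg 5: left by d8 = 198/5 → (-422/5, 208/5)
  seg 6: right by d5 = -62/5 → (-484/5, 208/5)
  seg 7: right by d1 = 13 → (-419/5, 208/5)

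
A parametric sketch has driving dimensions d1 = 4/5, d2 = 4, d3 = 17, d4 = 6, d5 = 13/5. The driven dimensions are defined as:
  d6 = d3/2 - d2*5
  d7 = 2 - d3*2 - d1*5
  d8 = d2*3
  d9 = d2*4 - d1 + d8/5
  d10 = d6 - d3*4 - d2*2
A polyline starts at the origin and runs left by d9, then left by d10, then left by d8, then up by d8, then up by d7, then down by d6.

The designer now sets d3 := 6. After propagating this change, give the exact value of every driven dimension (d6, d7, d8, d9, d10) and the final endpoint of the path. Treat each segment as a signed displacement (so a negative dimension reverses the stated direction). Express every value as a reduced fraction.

Apply edit: d3 := 6
  d6 = d3/2 - d2*5 = -17
  d7 = 2 - d3*2 - d1*5 = -14
  d8 = d2*3 = 12
  d9 = d2*4 - d1 + d8/5 = 88/5
  d10 = d6 - d3*4 - d2*2 = -49
Walk from origin (0, 0):
  seg 1: left by d9 = 88/5 → (-88/5, 0)
  seg 2: left by d10 = -49 → (157/5, 0)
  seg 3: left by d8 = 12 → (97/5, 0)
  seg 4: up by d8 = 12 → (97/5, 12)
  seg 5: up by d7 = -14 → (97/5, -2)
  seg 6: down by d6 = -17 → (97/5, 15)

d6 = -17
d7 = -14
d8 = 12
d9 = 88/5
d10 = -49
endpoint = (97/5, 15)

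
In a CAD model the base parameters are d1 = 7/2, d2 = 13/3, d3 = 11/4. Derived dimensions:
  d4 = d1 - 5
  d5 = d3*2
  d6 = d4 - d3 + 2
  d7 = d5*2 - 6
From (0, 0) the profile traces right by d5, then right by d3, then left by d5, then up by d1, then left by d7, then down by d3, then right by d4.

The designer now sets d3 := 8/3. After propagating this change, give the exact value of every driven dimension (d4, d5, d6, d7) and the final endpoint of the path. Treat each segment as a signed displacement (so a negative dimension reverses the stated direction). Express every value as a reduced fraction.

d4 = -3/2
d5 = 16/3
d6 = -13/6
d7 = 14/3
endpoint = (-7/2, 5/6)

Apply edit: d3 := 8/3
  d4 = d1 - 5 = -3/2
  d5 = d3*2 = 16/3
  d6 = d4 - d3 + 2 = -13/6
  d7 = d5*2 - 6 = 14/3
Walk from origin (0, 0):
  seg 1: right by d5 = 16/3 → (16/3, 0)
  seg 2: right by d3 = 8/3 → (8, 0)
  seg 3: left by d5 = 16/3 → (8/3, 0)
  seg 4: up by d1 = 7/2 → (8/3, 7/2)
  seg 5: left by d7 = 14/3 → (-2, 7/2)
  seg 6: down by d3 = 8/3 → (-2, 5/6)
  seg 7: right by d4 = -3/2 → (-7/2, 5/6)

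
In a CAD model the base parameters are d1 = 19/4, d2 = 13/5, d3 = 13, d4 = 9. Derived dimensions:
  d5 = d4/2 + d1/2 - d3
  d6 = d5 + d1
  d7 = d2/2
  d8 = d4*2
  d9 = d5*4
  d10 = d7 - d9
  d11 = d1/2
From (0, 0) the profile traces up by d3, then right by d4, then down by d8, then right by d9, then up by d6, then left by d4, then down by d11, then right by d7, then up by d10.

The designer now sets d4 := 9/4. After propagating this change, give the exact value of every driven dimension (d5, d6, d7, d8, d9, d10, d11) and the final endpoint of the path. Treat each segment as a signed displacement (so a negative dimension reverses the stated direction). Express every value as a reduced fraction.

d5 = -19/2
d6 = -19/4
d7 = 13/10
d8 = 9/2
d9 = -38
d10 = 393/10
d11 = 19/8
endpoint = (-367/10, 1627/40)

Apply edit: d4 := 9/4
  d5 = d4/2 + d1/2 - d3 = -19/2
  d6 = d5 + d1 = -19/4
  d7 = d2/2 = 13/10
  d8 = d4*2 = 9/2
  d9 = d5*4 = -38
  d10 = d7 - d9 = 393/10
  d11 = d1/2 = 19/8
Walk from origin (0, 0):
  seg 1: up by d3 = 13 → (0, 13)
  seg 2: right by d4 = 9/4 → (9/4, 13)
  seg 3: down by d8 = 9/2 → (9/4, 17/2)
  seg 4: right by d9 = -38 → (-143/4, 17/2)
  seg 5: up by d6 = -19/4 → (-143/4, 15/4)
  seg 6: left by d4 = 9/4 → (-38, 15/4)
  seg 7: down by d11 = 19/8 → (-38, 11/8)
  seg 8: right by d7 = 13/10 → (-367/10, 11/8)
  seg 9: up by d10 = 393/10 → (-367/10, 1627/40)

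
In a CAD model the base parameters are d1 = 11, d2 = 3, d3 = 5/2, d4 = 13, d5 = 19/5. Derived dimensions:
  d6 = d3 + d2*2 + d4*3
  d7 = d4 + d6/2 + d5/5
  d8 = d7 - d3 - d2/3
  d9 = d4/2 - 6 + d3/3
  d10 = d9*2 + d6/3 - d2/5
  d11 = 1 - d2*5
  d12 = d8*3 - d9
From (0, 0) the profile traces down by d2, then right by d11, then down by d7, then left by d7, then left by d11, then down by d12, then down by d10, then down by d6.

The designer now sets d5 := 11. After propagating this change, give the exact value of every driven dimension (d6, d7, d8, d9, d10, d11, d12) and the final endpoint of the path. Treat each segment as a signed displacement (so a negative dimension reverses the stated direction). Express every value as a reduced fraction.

Apply edit: d5 := 11
  d6 = d3 + d2*2 + d4*3 = 95/2
  d7 = d4 + d6/2 + d5/5 = 779/20
  d8 = d7 - d3 - d2/3 = 709/20
  d9 = d4/2 - 6 + d3/3 = 4/3
  d10 = d9*2 + d6/3 - d2/5 = 179/10
  d11 = 1 - d2*5 = -14
  d12 = d8*3 - d9 = 6301/60
Walk from origin (0, 0):
  seg 1: down by d2 = 3 → (0, -3)
  seg 2: right by d11 = -14 → (-14, -3)
  seg 3: down by d7 = 779/20 → (-14, -839/20)
  seg 4: left by d7 = 779/20 → (-1059/20, -839/20)
  seg 5: left by d11 = -14 → (-779/20, -839/20)
  seg 6: down by d12 = 6301/60 → (-779/20, -4409/30)
  seg 7: down by d10 = 179/10 → (-779/20, -2473/15)
  seg 8: down by d6 = 95/2 → (-779/20, -6371/30)

d6 = 95/2
d7 = 779/20
d8 = 709/20
d9 = 4/3
d10 = 179/10
d11 = -14
d12 = 6301/60
endpoint = (-779/20, -6371/30)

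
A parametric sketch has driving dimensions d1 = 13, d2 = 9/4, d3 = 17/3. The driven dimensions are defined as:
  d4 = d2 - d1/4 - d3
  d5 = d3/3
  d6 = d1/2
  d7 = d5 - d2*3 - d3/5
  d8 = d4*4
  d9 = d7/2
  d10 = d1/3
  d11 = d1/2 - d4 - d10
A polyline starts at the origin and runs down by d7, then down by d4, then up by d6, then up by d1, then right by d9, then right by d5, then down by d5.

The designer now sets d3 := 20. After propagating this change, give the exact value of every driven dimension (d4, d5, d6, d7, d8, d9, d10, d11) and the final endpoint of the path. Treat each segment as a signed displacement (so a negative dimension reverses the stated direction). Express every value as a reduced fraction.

Apply edit: d3 := 20
  d4 = d2 - d1/4 - d3 = -21
  d5 = d3/3 = 20/3
  d6 = d1/2 = 13/2
  d7 = d5 - d2*3 - d3/5 = -49/12
  d8 = d4*4 = -84
  d9 = d7/2 = -49/24
  d10 = d1/3 = 13/3
  d11 = d1/2 - d4 - d10 = 139/6
Walk from origin (0, 0):
  seg 1: down by d7 = -49/12 → (0, 49/12)
  seg 2: down by d4 = -21 → (0, 301/12)
  seg 3: up by d6 = 13/2 → (0, 379/12)
  seg 4: up by d1 = 13 → (0, 535/12)
  seg 5: right by d9 = -49/24 → (-49/24, 535/12)
  seg 6: right by d5 = 20/3 → (37/8, 535/12)
  seg 7: down by d5 = 20/3 → (37/8, 455/12)

d4 = -21
d5 = 20/3
d6 = 13/2
d7 = -49/12
d8 = -84
d9 = -49/24
d10 = 13/3
d11 = 139/6
endpoint = (37/8, 455/12)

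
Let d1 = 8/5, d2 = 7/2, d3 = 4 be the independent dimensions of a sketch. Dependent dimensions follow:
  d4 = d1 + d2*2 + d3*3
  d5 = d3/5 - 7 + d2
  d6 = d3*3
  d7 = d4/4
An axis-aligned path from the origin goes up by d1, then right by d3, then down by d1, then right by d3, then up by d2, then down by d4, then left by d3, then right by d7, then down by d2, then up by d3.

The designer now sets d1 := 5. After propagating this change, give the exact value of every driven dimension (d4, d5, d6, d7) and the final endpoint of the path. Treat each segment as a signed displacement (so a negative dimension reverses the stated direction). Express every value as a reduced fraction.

d4 = 24
d5 = -27/10
d6 = 12
d7 = 6
endpoint = (10, -20)

Apply edit: d1 := 5
  d4 = d1 + d2*2 + d3*3 = 24
  d5 = d3/5 - 7 + d2 = -27/10
  d6 = d3*3 = 12
  d7 = d4/4 = 6
Walk from origin (0, 0):
  seg 1: up by d1 = 5 → (0, 5)
  seg 2: right by d3 = 4 → (4, 5)
  seg 3: down by d1 = 5 → (4, 0)
  seg 4: right by d3 = 4 → (8, 0)
  seg 5: up by d2 = 7/2 → (8, 7/2)
  seg 6: down by d4 = 24 → (8, -41/2)
  seg 7: left by d3 = 4 → (4, -41/2)
  seg 8: right by d7 = 6 → (10, -41/2)
  seg 9: down by d2 = 7/2 → (10, -24)
  seg 10: up by d3 = 4 → (10, -20)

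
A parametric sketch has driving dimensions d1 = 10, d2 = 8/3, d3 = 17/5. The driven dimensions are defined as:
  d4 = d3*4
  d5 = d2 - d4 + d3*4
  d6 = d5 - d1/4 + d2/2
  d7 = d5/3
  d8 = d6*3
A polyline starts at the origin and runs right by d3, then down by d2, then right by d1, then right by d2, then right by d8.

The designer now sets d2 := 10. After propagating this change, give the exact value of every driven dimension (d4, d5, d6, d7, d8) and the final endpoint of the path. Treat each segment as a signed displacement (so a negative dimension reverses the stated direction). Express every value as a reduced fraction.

Apply edit: d2 := 10
  d4 = d3*4 = 68/5
  d5 = d2 - d4 + d3*4 = 10
  d6 = d5 - d1/4 + d2/2 = 25/2
  d7 = d5/3 = 10/3
  d8 = d6*3 = 75/2
Walk from origin (0, 0):
  seg 1: right by d3 = 17/5 → (17/5, 0)
  seg 2: down by d2 = 10 → (17/5, -10)
  seg 3: right by d1 = 10 → (67/5, -10)
  seg 4: right by d2 = 10 → (117/5, -10)
  seg 5: right by d8 = 75/2 → (609/10, -10)

d4 = 68/5
d5 = 10
d6 = 25/2
d7 = 10/3
d8 = 75/2
endpoint = (609/10, -10)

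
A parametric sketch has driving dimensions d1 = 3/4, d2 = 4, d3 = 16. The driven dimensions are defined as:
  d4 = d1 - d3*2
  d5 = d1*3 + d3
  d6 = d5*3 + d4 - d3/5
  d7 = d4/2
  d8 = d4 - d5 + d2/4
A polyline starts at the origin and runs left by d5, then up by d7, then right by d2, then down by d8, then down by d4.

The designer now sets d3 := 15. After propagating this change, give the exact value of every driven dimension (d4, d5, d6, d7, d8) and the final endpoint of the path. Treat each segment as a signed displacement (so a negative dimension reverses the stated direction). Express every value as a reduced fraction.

d4 = -117/4
d5 = 69/4
d6 = 39/2
d7 = -117/8
d8 = -91/2
endpoint = (-53/4, 481/8)

Apply edit: d3 := 15
  d4 = d1 - d3*2 = -117/4
  d5 = d1*3 + d3 = 69/4
  d6 = d5*3 + d4 - d3/5 = 39/2
  d7 = d4/2 = -117/8
  d8 = d4 - d5 + d2/4 = -91/2
Walk from origin (0, 0):
  seg 1: left by d5 = 69/4 → (-69/4, 0)
  seg 2: up by d7 = -117/8 → (-69/4, -117/8)
  seg 3: right by d2 = 4 → (-53/4, -117/8)
  seg 4: down by d8 = -91/2 → (-53/4, 247/8)
  seg 5: down by d4 = -117/4 → (-53/4, 481/8)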